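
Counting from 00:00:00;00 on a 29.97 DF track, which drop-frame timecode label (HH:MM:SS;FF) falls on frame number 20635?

00:11:28;15

Ten DF minutes hold 17982 frames, so frame 20635 lies in block 1 (frames 17982–35963) with 2653 frames into that block.
The block's first minute is 1800 frames and the rest 1798 each; 2653 frames reaches minute 1, so 1 × 18 + 1 × 2 = 20 labels have been skipped so far.
Adding those back, label number 20635 + 20 = 20655 at 30 labels/s is 688 s + 15 f = 0 h 11 min 28 s frame 15, i.e. 00:11:28;15.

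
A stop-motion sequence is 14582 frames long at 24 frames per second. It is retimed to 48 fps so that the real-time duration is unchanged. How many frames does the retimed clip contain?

Target frames = source frames × (target rate / source rate) = 14582 × (48)/(24) = 14582 × 2 = 29164.

29164 frames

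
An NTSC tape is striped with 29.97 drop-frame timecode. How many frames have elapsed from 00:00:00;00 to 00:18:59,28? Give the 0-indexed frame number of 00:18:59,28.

As if non-drop at 30 labels/s: (0 × 3600 + 18 × 60 + 59) × 30 + 28 = 34198.
Minute boundaries passed: 18; those not divisible by 10: 18 − 1 = 17; dropped labels = 2 × 17 = 34.
Actual frame index = 34198 − 34 = 34164.

34164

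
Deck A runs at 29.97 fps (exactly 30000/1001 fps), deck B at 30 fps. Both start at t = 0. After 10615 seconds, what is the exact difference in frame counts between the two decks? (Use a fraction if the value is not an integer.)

A emits 30000/1001 × 10615 = 28950000/91 frames; B emits 30 × 10615 = 318450.
Difference = 28950/91 frames (≈ 318.1319); B is ahead of A.

28950/91 frames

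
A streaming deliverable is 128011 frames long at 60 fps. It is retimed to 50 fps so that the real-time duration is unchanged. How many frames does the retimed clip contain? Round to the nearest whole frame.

Frames at target rate = 128011 × (50) / (60) = 640055/6 ≈ 106675.833.
Nearest whole frame: 106676.

106676 frames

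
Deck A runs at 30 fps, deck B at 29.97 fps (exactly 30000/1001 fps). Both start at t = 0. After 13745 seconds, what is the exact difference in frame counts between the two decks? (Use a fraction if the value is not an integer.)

A emits 30 × 13745 = 412350 frames; B emits 30000/1001 × 13745 = 412350000/1001.
Difference = 412350/1001 frames (≈ 411.9381); B is behind A.

412350/1001 frames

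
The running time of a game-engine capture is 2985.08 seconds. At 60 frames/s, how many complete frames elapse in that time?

Frames = 2985.08 × 60 = 895524/5 ≈ 179104.8000.
Complete frames: 179104.

179104 frames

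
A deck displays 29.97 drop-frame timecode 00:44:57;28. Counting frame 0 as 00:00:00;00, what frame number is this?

80858

As if non-drop at 30 labels/s: (0 × 3600 + 44 × 60 + 57) × 30 + 28 = 80938.
Minute boundaries passed: 44; those not divisible by 10: 44 − 4 = 40; dropped labels = 2 × 40 = 80.
Actual frame index = 80938 − 80 = 80858.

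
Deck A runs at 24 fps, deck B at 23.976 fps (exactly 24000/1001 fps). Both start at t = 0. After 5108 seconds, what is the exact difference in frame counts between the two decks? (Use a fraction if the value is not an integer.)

A emits 24 × 5108 = 122592 frames; B emits 24000/1001 × 5108 = 122592000/1001.
Difference = 122592/1001 frames (≈ 122.4695); B is behind A.

122592/1001 frames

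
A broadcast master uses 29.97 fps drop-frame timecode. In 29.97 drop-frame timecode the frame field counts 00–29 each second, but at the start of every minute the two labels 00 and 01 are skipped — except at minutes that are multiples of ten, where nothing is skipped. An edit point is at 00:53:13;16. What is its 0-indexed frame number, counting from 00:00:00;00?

Complete 10-minute blocks: 5, each 17982 frames → 89910.
Remaining 3 whole minutes in the current block: 1800 + 2 × 1798 = 5396 frames.
Within the current minute: 13 × 30 + 16 − 2 = 404 (labels ;00/;01 skipped at this minute). Total = 89910 + 5396 + 404 = 95710.

95710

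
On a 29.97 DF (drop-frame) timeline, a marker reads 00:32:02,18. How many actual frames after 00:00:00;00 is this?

As if non-drop at 30 labels/s: (0 × 3600 + 32 × 60 + 2) × 30 + 18 = 57678.
Minute boundaries passed: 32; those not divisible by 10: 32 − 3 = 29; dropped labels = 2 × 29 = 58.
Actual frame index = 57678 − 58 = 57620.

57620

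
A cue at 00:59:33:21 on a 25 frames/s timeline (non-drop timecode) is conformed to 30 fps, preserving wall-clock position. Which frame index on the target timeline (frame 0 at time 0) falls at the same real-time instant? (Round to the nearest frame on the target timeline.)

Source frame index: (0×3600 + 59×60 + 33) × 25 + 21 = 89346.
Real time: 89346 / (25) = 89346/25 s.
Target frame: (89346/25) × (30) = 536076/5 ≈ 107215.200 → 107215.

frame 107215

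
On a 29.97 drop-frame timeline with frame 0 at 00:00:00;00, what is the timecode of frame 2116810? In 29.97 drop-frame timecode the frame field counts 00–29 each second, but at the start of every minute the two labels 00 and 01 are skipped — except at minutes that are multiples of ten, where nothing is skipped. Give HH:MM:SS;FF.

19:37:11;00

Ten DF minutes hold 17982 frames, so frame 2116810 lies in block 117 (frames 2103894–2121875) with 12916 frames into that block.
The block's first minute is 1800 frames and the rest 1798 each; 12916 frames reaches minute 7, so 117 × 18 + 7 × 2 = 2120 labels have been skipped so far.
Adding those back, label number 2116810 + 2120 = 2118930 at 30 labels/s is 70631 s + 0 f = 19 h 37 min 11 s frame 0, i.e. 19:37:11;00.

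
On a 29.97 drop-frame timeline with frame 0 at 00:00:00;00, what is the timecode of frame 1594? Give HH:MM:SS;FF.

Ten DF minutes hold 17982 frames, so frame 1594 lies in block 0 (frames 0–17981) with 1594 frames into that block.
The block's first minute is 1800 frames and the rest 1798 each; 1594 frames reaches minute 0, so 0 × 18 + 0 × 2 = 0 labels have been skipped so far.
Adding those back, label number 1594 + 0 = 1594 at 30 labels/s is 53 s + 4 f = 0 h 0 min 53 s frame 4, i.e. 00:00:53;04.

00:00:53;04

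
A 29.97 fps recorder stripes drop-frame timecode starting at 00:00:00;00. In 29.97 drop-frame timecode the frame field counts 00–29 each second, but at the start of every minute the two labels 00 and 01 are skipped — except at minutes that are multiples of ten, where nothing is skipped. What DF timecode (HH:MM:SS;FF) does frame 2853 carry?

Ten DF minutes hold 17982 frames, so frame 2853 lies in block 0 (frames 0–17981) with 2853 frames into that block.
The block's first minute is 1800 frames and the rest 1798 each; 2853 frames reaches minute 1, so 0 × 18 + 1 × 2 = 2 labels have been skipped so far.
Adding those back, label number 2853 + 2 = 2855 at 30 labels/s is 95 s + 5 f = 0 h 1 min 35 s frame 5, i.e. 00:01:35;05.

00:01:35;05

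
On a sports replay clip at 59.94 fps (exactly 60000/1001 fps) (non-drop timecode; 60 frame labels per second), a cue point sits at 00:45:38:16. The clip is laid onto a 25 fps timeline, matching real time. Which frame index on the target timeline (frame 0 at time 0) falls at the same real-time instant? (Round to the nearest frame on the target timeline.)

frame 68525

Source frame index: (0×3600 + 45×60 + 38) × 60 + 16 = 164296.
Real time: 164296 / (60000/1001) = 20557537/7500 s.
Target frame: (20557537/7500) × (25) = 20557537/300 ≈ 68525.123 → 68525.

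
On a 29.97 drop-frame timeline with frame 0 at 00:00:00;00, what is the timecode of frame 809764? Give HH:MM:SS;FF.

Each 10-minute DF block holds 10 × 60 × 30 − 9 × 2 = 17982 frames. 809764 ÷ 17982 → 45 full blocks, remainder 574.
Within the partial block the first minute is 1800 frames and each further minute 1798, so 0 further minute boundaries passed. Total skipped labels = 18 × 45 + 2 × 0 = 810.
Non-drop label index = 809764 + 810 = 810574; at 30 labels/s that is 07:30:19:04, i.e. DF 07:30:19;04.

07:30:19;04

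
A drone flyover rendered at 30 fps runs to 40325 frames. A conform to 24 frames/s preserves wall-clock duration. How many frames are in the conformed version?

Target frames = source frames × (target rate / source rate) = 40325 × (24)/(30) = 40325 × 4/5 = 32260.

32260 frames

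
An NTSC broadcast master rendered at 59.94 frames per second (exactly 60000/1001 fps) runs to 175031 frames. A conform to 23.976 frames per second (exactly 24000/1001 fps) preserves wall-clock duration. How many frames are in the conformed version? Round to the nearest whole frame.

70012 frames

Frames at target rate = 175031 × (24000/1001) / (60000/1001) = 350062/5 ≈ 70012.400.
Nearest whole frame: 70012.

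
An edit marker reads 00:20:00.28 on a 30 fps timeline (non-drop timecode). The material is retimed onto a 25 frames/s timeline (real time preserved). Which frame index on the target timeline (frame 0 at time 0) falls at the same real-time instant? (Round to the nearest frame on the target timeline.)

Source frame index: (0×3600 + 20×60 + 0) × 30 + 28 = 36028.
Real time: 36028 / (30) = 18014/15 s.
Target frame: (18014/15) × (25) = 90070/3 ≈ 30023.333 → 30023.

frame 30023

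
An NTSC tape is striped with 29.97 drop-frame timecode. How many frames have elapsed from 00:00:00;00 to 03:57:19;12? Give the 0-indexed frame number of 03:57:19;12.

As if non-drop at 30 labels/s: (3 × 3600 + 57 × 60 + 19) × 30 + 12 = 427182.
Minute boundaries passed: 237; those not divisible by 10: 237 − 23 = 214; dropped labels = 2 × 214 = 428.
Actual frame index = 427182 − 428 = 426754.

426754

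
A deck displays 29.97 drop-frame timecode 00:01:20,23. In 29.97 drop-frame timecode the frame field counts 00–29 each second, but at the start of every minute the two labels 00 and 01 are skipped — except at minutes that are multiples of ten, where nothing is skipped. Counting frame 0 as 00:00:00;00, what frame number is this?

As if non-drop at 30 labels/s: (0 × 3600 + 1 × 60 + 20) × 30 + 23 = 2423.
Minute boundaries passed: 1; those not divisible by 10: 1 − 0 = 1; dropped labels = 2 × 1 = 2.
Actual frame index = 2423 − 2 = 2421.

2421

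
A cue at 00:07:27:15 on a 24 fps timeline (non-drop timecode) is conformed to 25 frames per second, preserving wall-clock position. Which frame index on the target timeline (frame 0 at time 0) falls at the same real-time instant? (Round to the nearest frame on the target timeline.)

Source frame index: (0×3600 + 7×60 + 27) × 24 + 15 = 10743.
Real time: 10743 / (24) = 3581/8 s.
Target frame: (3581/8) × (25) = 89525/8 ≈ 11190.625 → 11191.

frame 11191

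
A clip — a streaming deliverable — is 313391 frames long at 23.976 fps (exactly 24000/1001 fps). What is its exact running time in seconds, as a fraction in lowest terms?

Running time = 313391 ÷ (24000/1001) = 313391 × 1001/24000 = 313704391/24000 s.

313704391/24000 seconds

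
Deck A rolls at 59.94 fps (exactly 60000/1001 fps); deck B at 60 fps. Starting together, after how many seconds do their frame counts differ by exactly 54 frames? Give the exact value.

900.9 seconds

The gap grows by |60 − 60000/1001| = 60/1001 frames per second.
Time for a 54-frame gap: 54 ÷ (60/1001) = 900.9 s.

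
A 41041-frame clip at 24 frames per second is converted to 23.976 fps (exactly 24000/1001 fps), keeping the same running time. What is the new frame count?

41000 frames

Target frames = source frames × (target rate / source rate) = 41041 × (24000/1001)/(24) = 41041 × 1000/1001 = 41000.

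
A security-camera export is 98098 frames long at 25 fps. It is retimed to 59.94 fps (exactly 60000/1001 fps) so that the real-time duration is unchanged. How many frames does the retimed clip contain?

235200 frames

Target frames = source frames × (target rate / source rate) = 98098 × (60000/1001)/(25) = 98098 × 2400/1001 = 235200.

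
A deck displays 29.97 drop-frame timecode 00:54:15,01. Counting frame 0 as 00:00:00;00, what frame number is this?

Complete 10-minute blocks: 5, each 17982 frames → 89910.
Remaining 4 whole minutes in the current block: 1800 + 3 × 1798 = 7194 frames.
Within the current minute: 15 × 30 + 1 − 2 = 449 (labels ;00/;01 skipped at this minute). Total = 89910 + 7194 + 449 = 97553.

97553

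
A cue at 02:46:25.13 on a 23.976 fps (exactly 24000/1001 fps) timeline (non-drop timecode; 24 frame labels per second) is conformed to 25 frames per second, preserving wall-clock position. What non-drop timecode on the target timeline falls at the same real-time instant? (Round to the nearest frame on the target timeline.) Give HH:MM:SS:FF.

Source frame index: (2×3600 + 46×60 + 25) × 24 + 13 = 239653.
Real time: 239653 / (24000/1001) = 239892653/24000 s.
Target frame: (239892653/24000) × (25) = 239892653/960 ≈ 249888.180 → 249888.
At 25 labels/s: frame 249888 → 02:46:35:13.

02:46:35:13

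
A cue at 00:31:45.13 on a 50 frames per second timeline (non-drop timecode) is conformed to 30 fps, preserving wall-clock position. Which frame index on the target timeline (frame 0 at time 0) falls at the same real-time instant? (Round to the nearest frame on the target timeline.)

frame 57158

Source frame index: (0×3600 + 31×60 + 45) × 50 + 13 = 95263.
Real time: 95263 / (50) = 95263/50 s.
Target frame: (95263/50) × (30) = 285789/5 ≈ 57157.800 → 57158.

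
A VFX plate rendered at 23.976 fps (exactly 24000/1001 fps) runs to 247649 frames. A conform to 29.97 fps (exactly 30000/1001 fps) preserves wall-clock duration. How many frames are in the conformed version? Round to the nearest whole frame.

309561 frames

Frames at target rate = 247649 × (30000/1001) / (24000/1001) = 1238245/4 ≈ 309561.250.
Nearest whole frame: 309561.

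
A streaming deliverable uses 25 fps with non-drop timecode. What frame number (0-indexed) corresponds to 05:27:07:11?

490686

Total seconds to the label: (5 × 3600 + 27 × 60 + 7) = 19627.
Frame index = 19627 × 25 + 11 = 490686.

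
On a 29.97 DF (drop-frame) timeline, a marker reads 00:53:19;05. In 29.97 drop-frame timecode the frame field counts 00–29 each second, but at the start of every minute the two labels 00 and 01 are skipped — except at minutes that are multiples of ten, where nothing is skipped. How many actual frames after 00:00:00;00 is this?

95879

Complete 10-minute blocks: 5, each 17982 frames → 89910.
Remaining 3 whole minutes in the current block: 1800 + 2 × 1798 = 5396 frames.
Within the current minute: 19 × 30 + 5 − 2 = 573 (labels ;00/;01 skipped at this minute). Total = 89910 + 5396 + 573 = 95879.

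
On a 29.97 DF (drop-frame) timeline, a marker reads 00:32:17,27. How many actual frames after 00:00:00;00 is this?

58079

Complete 10-minute blocks: 3, each 17982 frames → 53946.
Remaining 2 whole minutes in the current block: 1800 + 1 × 1798 = 3598 frames.
Within the current minute: 17 × 30 + 27 − 2 = 535 (labels ;00/;01 skipped at this minute). Total = 53946 + 3598 + 535 = 58079.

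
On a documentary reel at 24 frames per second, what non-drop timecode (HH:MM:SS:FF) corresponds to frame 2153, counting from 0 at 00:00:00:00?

00:01:29:17

2153 ÷ 24 = 89 full seconds, remainder 17 frames.
89 s = 0 h 1 min 29 s.
Timecode: 00:01:29:17.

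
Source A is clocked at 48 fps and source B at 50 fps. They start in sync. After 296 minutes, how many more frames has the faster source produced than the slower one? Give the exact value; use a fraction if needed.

35520 frames

296 min = 17760 s.
A emits 48 × 17760 = 852480 frames; B emits 50 × 17760 = 888000.
Difference = 35520 frames; B is ahead of A.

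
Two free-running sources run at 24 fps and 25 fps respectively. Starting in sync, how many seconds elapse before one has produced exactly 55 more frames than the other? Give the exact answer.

55 seconds

The gap grows by |25 − 24| = 1 frame per second.
Time for a 55-frame gap: 55 ÷ (1) = 55 s.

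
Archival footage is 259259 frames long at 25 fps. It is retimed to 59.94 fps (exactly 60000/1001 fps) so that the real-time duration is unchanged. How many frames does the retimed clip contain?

Target frames = source frames × (target rate / source rate) = 259259 × (60000/1001)/(25) = 259259 × 2400/1001 = 621600.

621600 frames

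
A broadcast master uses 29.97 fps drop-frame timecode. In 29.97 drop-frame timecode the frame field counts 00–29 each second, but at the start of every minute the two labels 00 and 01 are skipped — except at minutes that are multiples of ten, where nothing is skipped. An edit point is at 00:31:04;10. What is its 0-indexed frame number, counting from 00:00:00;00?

55874

As if non-drop at 30 labels/s: (0 × 3600 + 31 × 60 + 4) × 30 + 10 = 55930.
Minute boundaries passed: 31; those not divisible by 10: 31 − 3 = 28; dropped labels = 2 × 28 = 56.
Actual frame index = 55930 − 56 = 55874.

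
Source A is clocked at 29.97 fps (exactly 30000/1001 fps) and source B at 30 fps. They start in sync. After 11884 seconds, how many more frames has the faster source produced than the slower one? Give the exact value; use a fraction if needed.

A emits 30000/1001 × 11884 = 356520000/1001 frames; B emits 30 × 11884 = 356520.
Difference = 356520/1001 frames (≈ 356.1638); B is ahead of A.

356520/1001 frames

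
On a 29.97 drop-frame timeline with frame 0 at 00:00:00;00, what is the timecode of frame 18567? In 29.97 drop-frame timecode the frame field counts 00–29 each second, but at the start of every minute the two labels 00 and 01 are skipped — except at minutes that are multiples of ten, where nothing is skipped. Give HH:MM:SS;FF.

00:10:19;15

Each 10-minute DF block holds 10 × 60 × 30 − 9 × 2 = 17982 frames. 18567 ÷ 17982 → 1 full block, remainder 585.
Within the partial block the first minute is 1800 frames and each further minute 1798, so 0 further minute boundaries passed. Total skipped labels = 18 × 1 + 2 × 0 = 18.
Non-drop label index = 18567 + 18 = 18585; at 30 labels/s that is 00:10:19:15, i.e. DF 00:10:19;15.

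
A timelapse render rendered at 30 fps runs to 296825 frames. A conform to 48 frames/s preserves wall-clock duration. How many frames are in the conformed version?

Target frames = source frames × (target rate / source rate) = 296825 × (48)/(30) = 296825 × 8/5 = 474920.

474920 frames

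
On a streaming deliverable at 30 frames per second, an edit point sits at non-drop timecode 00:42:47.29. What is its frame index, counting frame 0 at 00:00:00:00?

Total seconds to the label: (0 × 3600 + 42 × 60 + 47) = 2567.
Frame index = 2567 × 30 + 29 = 77039.

77039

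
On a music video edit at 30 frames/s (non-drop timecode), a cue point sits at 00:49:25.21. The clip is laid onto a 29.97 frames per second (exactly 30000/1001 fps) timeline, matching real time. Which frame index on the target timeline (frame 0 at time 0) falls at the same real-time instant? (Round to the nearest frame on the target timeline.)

Source frame index: (0×3600 + 49×60 + 25) × 30 + 21 = 88971.
Real time: 88971 / (30) = 29657/10 s.
Target frame: (29657/10) × (30000/1001) = 88971000/1001 ≈ 88882.118 → 88882.

frame 88882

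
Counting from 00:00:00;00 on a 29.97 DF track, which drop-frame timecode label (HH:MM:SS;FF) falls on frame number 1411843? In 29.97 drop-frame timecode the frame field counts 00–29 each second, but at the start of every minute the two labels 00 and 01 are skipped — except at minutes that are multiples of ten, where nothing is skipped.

13:05:08;17

Ten DF minutes hold 17982 frames, so frame 1411843 lies in block 78 (frames 1402596–1420577) with 9247 frames into that block.
The block's first minute is 1800 frames and the rest 1798 each; 9247 frames reaches minute 5, so 78 × 18 + 5 × 2 = 1414 labels have been skipped so far.
Adding those back, label number 1411843 + 1414 = 1413257 at 30 labels/s is 47108 s + 17 f = 13 h 5 min 8 s frame 17, i.e. 13:05:08;17.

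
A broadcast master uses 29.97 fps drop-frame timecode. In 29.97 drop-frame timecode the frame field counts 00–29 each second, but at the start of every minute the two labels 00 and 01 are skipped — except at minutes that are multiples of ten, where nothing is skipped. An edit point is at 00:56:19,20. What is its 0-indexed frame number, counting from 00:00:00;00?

101288

As if non-drop at 30 labels/s: (0 × 3600 + 56 × 60 + 19) × 30 + 20 = 101390.
Minute boundaries passed: 56; those not divisible by 10: 56 − 5 = 51; dropped labels = 2 × 51 = 102.
Actual frame index = 101390 − 102 = 101288.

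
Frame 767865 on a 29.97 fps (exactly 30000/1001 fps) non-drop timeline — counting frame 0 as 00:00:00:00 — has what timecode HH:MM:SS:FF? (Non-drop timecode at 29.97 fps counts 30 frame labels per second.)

767865 ÷ 30 = 25595 full seconds, remainder 15 frames.
25595 s = 7 h 6 min 35 s.
Timecode: 07:06:35:15.

07:06:35:15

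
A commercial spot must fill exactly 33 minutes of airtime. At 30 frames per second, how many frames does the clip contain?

59400 frames

33 min = 1980 s.
Frames = 1980 × 30 = 59400.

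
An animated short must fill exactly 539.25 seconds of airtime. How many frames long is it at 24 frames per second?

12942 frames

Frames = 539.25 × 24 = 12942.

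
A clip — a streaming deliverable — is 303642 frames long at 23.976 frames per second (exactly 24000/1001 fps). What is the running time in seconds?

12664.40175 seconds

Running time = 303642 / (24000/1001) = 12664.40175 s.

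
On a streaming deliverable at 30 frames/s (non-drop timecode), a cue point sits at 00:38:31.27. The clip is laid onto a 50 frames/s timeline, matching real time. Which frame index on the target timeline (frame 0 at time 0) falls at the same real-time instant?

Source frame index: (0×3600 + 38×60 + 31) × 30 + 27 = 69357.
Real time: 69357 / (30) = 23119/10 s.
Target frame: (23119/10) × (50) = 115595.

frame 115595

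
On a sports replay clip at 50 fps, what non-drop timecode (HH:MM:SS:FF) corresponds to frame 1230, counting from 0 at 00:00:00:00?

00:00:24:30

1230 ÷ 50 = 24 full seconds, remainder 30 frames.
24 s = 0 h 0 min 24 s.
Timecode: 00:00:24:30.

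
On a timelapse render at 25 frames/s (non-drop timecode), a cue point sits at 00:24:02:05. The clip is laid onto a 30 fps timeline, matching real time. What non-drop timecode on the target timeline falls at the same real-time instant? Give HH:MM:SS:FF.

00:24:02:06

Source frame index: (0×3600 + 24×60 + 2) × 25 + 5 = 36055.
Real time: 36055 / (25) = 7211/5 s.
Target frame: (7211/5) × (30) = 43266.
At 30 labels/s: frame 43266 → 00:24:02:06.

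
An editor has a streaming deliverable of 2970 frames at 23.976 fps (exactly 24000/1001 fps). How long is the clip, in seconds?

Running time = 2970 / (24000/1001) = 123.87375 s.

123.87375 seconds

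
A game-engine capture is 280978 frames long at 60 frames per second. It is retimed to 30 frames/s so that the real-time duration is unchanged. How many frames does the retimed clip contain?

Target frames = source frames × (target rate / source rate) = 280978 × (30)/(60) = 280978 × 1/2 = 140489.

140489 frames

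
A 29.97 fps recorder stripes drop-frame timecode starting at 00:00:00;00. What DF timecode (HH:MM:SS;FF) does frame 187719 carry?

Ten DF minutes hold 17982 frames, so frame 187719 lies in block 10 (frames 179820–197801) with 7899 frames into that block.
The block's first minute is 1800 frames and the rest 1798 each; 7899 frames reaches minute 4, so 10 × 18 + 4 × 2 = 188 labels have been skipped so far.
Adding those back, label number 187719 + 188 = 187907 at 30 labels/s is 6263 s + 17 f = 1 h 44 min 23 s frame 17, i.e. 01:44:23;17.

01:44:23;17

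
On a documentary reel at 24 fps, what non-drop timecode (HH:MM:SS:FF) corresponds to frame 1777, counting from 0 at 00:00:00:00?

00:01:14:01

1777 ÷ 24 = 74 full seconds, remainder 1 frame.
74 s = 0 h 1 min 14 s.
Timecode: 00:01:14:01.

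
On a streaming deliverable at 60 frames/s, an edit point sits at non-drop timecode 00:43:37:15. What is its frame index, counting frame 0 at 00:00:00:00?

frame 157035

Total seconds to the label: (0 × 3600 + 43 × 60 + 37) = 2617.
Frame index = 2617 × 60 + 15 = 157035.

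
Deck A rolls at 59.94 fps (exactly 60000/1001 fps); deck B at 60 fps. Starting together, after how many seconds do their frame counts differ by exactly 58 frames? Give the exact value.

29029/30 seconds

The gap grows by |60 − 60000/1001| = 60/1001 frames per second.
Time for a 58-frame gap: 58 ÷ (60/1001) = 29029/30 s.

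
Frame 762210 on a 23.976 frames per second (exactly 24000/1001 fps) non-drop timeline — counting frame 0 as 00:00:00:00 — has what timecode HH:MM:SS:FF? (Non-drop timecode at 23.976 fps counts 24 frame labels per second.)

762210 ÷ 24 = 31758 full seconds, remainder 18 frames.
31758 s = 8 h 49 min 18 s.
Timecode: 08:49:18:18.

08:49:18:18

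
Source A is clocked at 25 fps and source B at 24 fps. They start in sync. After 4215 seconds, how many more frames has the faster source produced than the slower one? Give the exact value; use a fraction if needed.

4215 frames

A emits 25 × 4215 = 105375 frames; B emits 24 × 4215 = 101160.
Difference = 4215 frames; B is behind A.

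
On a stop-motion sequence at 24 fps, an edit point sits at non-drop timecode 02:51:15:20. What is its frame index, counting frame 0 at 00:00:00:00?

246620

Total seconds to the label: (2 × 3600 + 51 × 60 + 15) = 10275.
Frame index = 10275 × 24 + 20 = 246620.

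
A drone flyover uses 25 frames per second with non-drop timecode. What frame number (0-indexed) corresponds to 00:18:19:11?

Total seconds to the label: (0 × 3600 + 18 × 60 + 19) = 1099.
Frame index = 1099 × 25 + 11 = 27486.

frame 27486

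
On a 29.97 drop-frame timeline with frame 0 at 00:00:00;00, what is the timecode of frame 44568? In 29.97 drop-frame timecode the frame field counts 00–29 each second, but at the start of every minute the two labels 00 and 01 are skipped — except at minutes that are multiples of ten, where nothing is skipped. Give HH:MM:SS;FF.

00:24:47;02

Ten DF minutes hold 17982 frames, so frame 44568 lies in block 2 (frames 35964–53945) with 8604 frames into that block.
The block's first minute is 1800 frames and the rest 1798 each; 8604 frames reaches minute 4, so 2 × 18 + 4 × 2 = 44 labels have been skipped so far.
Adding those back, label number 44568 + 44 = 44612 at 30 labels/s is 1487 s + 2 f = 0 h 24 min 47 s frame 2, i.e. 00:24:47;02.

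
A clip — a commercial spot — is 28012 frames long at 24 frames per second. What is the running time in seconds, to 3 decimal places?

1167.167 seconds

Running time = 28012 × 1/24 = 7003/6 s ≈ 1167.167 s.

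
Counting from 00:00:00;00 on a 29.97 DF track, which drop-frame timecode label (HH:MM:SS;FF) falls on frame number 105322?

Each 10-minute DF block holds 10 × 60 × 30 − 9 × 2 = 17982 frames. 105322 ÷ 17982 → 5 full blocks, remainder 15412.
Within the partial block the first minute is 1800 frames and each further minute 1798, so 8 further minute boundaries passed. Total skipped labels = 18 × 5 + 2 × 8 = 106.
Non-drop label index = 105322 + 106 = 105428; at 30 labels/s that is 00:58:34:08, i.e. DF 00:58:34;08.

00:58:34;08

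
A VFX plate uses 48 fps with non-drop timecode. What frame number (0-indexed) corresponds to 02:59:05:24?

515784

Total seconds to the label: (2 × 3600 + 59 × 60 + 5) = 10745.
Frame index = 10745 × 48 + 24 = 515784.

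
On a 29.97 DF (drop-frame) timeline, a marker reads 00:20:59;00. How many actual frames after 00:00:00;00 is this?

Complete 10-minute blocks: 2, each 17982 frames → 35964.
Remaining 0 whole minutes in the current block: 0 frames.
Within the current minute: 59 × 30 + 0 = 1770. Total = 35964 + 0 + 1770 = 37734.

37734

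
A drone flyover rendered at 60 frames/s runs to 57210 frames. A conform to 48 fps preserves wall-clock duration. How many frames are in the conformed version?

45768 frames

Target frames = source frames × (target rate / source rate) = 57210 × (48)/(60) = 57210 × 4/5 = 45768.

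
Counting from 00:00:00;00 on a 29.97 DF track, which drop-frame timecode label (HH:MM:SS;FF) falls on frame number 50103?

00:27:51;23

Each 10-minute DF block holds 10 × 60 × 30 − 9 × 2 = 17982 frames. 50103 ÷ 17982 → 2 full blocks, remainder 14139.
Within the partial block the first minute is 1800 frames and each further minute 1798, so 7 further minute boundaries passed. Total skipped labels = 18 × 2 + 2 × 7 = 50.
Non-drop label index = 50103 + 50 = 50153; at 30 labels/s that is 00:27:51:23, i.e. DF 00:27:51;23.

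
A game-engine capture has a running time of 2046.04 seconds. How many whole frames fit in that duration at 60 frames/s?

122762 frames

Frames = 2046.04 × 60 = 613812/5 ≈ 122762.4000.
Complete frames: 122762.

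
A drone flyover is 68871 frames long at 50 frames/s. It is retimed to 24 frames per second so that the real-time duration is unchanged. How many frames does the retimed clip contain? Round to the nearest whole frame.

33058 frames

Frames at target rate = 68871 × (24) / (50) = 826452/25 ≈ 33058.080.
Nearest whole frame: 33058.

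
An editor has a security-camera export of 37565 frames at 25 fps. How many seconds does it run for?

Running time = 37565 / (25) = 1502.6 s.

1502.6 seconds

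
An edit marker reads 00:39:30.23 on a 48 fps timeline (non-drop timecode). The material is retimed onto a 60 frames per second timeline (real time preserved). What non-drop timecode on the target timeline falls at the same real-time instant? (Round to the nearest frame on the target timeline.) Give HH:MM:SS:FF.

00:39:30:29

Source frame index: (0×3600 + 39×60 + 30) × 48 + 23 = 113783.
Real time: 113783 / (48) = 113783/48 s.
Target frame: (113783/48) × (60) = 568915/4 ≈ 142228.750 → 142229.
At 60 labels/s: frame 142229 → 00:39:30:29.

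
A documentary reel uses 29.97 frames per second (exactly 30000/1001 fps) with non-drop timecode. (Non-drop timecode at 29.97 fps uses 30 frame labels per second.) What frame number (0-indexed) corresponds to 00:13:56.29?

Total seconds to the label: (0 × 3600 + 13 × 60 + 56) = 836.
Frame index = 836 × 30 + 29 = 25109.

frame 25109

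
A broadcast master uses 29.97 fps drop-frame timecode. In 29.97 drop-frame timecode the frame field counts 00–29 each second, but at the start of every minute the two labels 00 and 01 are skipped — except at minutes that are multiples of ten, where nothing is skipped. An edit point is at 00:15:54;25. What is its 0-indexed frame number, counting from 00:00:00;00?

28617

Complete 10-minute blocks: 1, each 17982 frames → 17982.
Remaining 5 whole minutes in the current block: 1800 + 4 × 1798 = 8992 frames.
Within the current minute: 54 × 30 + 25 − 2 = 1643 (labels ;00/;01 skipped at this minute). Total = 17982 + 8992 + 1643 = 28617.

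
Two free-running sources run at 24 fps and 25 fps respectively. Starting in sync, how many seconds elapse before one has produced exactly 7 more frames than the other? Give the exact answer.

7 seconds

The gap grows by |25 − 24| = 1 frame per second.
Time for a 7-frame gap: 7 ÷ (1) = 7 s.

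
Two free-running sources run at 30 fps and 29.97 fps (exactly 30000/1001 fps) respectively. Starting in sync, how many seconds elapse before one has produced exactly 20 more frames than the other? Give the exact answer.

The gap grows by |30000/1001 − 30| = 30/1001 frames per second.
Time for a 20-frame gap: 20 ÷ (30/1001) = 2002/3 s.

2002/3 seconds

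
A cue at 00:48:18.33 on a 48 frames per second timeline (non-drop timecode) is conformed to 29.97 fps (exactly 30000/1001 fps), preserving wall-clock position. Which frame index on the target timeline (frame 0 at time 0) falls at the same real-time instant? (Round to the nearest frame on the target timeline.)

Source frame index: (0×3600 + 48×60 + 18) × 48 + 33 = 139137.
Real time: 139137 / (48) = 46379/16 s.
Target frame: (46379/16) × (30000/1001) = 86960625/1001 ≈ 86873.751 → 86874.

frame 86874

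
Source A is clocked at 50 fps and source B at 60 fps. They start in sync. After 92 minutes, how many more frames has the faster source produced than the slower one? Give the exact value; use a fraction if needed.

55200 frames

92 min = 5520 s.
A emits 50 × 5520 = 276000 frames; B emits 60 × 5520 = 331200.
Difference = 55200 frames; B is ahead of A.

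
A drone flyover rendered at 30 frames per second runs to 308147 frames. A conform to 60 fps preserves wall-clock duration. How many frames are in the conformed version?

616294 frames

Frames at target rate = 308147 × (60) / (30) = 616294.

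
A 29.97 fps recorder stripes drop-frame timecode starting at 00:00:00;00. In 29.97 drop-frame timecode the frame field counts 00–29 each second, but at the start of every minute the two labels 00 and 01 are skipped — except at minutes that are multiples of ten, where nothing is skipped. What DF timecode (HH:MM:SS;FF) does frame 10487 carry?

00:05:49;27

Each 10-minute DF block holds 10 × 60 × 30 − 9 × 2 = 17982 frames. 10487 ÷ 17982 → 0 full blocks, remainder 10487.
Within the partial block the first minute is 1800 frames and each further minute 1798, so 5 further minute boundaries passed. Total skipped labels = 18 × 0 + 2 × 5 = 10.
Non-drop label index = 10487 + 10 = 10497; at 30 labels/s that is 00:05:49:27, i.e. DF 00:05:49;27.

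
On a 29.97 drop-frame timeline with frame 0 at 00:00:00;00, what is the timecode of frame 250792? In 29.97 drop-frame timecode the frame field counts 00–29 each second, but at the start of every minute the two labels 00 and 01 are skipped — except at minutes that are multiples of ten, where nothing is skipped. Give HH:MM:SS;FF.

02:19:28;04

Ten DF minutes hold 17982 frames, so frame 250792 lies in block 13 (frames 233766–251747) with 17026 frames into that block.
The block's first minute is 1800 frames and the rest 1798 each; 17026 frames reaches minute 9, so 13 × 18 + 9 × 2 = 252 labels have been skipped so far.
Adding those back, label number 250792 + 252 = 251044 at 30 labels/s is 8368 s + 4 f = 2 h 19 min 28 s frame 4, i.e. 02:19:28;04.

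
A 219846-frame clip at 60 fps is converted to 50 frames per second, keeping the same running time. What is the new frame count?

Target frames = source frames × (target rate / source rate) = 219846 × (50)/(60) = 219846 × 5/6 = 183205.

183205 frames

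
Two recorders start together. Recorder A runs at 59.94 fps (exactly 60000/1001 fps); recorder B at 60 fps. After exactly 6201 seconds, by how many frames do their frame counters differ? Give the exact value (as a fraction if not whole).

28620/77 frames

A emits 60000/1001 × 6201 = 28620000/77 frames; B emits 60 × 6201 = 372060.
Difference = 28620/77 frames (≈ 371.6883); B is ahead of A.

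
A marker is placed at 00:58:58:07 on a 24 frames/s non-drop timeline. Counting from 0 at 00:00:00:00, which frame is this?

Total seconds to the label: (0 × 3600 + 58 × 60 + 58) = 3538.
Frame index = 3538 × 24 + 7 = 84919.

84919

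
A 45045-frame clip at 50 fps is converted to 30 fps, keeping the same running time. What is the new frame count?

Target frames = source frames × (target rate / source rate) = 45045 × (30)/(50) = 45045 × 3/5 = 27027.

27027 frames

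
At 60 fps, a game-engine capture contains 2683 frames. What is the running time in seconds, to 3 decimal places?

44.717 seconds

Running time = 2683 × 1/60 = 2683/60 s ≈ 44.717 s.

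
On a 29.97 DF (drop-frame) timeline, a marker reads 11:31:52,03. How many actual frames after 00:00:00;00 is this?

Complete 10-minute blocks: 69, each 17982 frames → 1240758.
Remaining 1 whole minute in the current block: 1800 + 0 × 1798 = 1800 frames.
Within the current minute: 52 × 30 + 3 − 2 = 1561 (labels ;00/;01 skipped at this minute). Total = 1240758 + 1800 + 1561 = 1244119.

1244119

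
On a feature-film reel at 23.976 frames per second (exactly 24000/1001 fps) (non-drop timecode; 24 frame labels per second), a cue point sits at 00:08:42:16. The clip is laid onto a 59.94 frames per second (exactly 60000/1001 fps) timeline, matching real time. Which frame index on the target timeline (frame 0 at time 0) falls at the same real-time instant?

frame 31360

Source frame index: (0×3600 + 8×60 + 42) × 24 + 16 = 12544.
Real time: 12544 / (24000/1001) = 196196/375 s.
Target frame: (196196/375) × (60000/1001) = 31360.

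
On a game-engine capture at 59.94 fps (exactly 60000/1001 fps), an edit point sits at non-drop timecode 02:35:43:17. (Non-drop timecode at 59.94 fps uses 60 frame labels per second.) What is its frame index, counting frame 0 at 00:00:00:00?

Total seconds to the label: (2 × 3600 + 35 × 60 + 43) = 9343.
Frame index = 9343 × 60 + 17 = 560597.

560597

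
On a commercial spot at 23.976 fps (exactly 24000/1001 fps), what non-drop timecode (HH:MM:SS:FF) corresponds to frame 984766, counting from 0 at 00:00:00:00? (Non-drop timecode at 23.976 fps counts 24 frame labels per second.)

11:23:51:22

984766 ÷ 24 = 41031 full seconds, remainder 22 frames.
41031 s = 11 h 23 min 51 s.
Timecode: 11:23:51:22.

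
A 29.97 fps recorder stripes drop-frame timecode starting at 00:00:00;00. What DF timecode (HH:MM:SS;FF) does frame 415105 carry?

03:50:50;19

Each 10-minute DF block holds 10 × 60 × 30 − 9 × 2 = 17982 frames. 415105 ÷ 17982 → 23 full blocks, remainder 1519.
Within the partial block the first minute is 1800 frames and each further minute 1798, so 0 further minute boundaries passed. Total skipped labels = 18 × 23 + 2 × 0 = 414.
Non-drop label index = 415105 + 414 = 415519; at 30 labels/s that is 03:50:50:19, i.e. DF 03:50:50;19.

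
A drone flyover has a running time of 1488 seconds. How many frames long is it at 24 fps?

Frames = 1488 × 24 = 35712.

35712 frames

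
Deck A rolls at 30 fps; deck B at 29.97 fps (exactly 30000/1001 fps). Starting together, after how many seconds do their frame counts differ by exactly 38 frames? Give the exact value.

The gap grows by |30000/1001 − 30| = 30/1001 frames per second.
Time for a 38-frame gap: 38 ÷ (30/1001) = 19019/15 s.

19019/15 seconds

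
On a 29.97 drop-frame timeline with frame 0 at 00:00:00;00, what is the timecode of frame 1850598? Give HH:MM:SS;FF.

17:09:08;12

Each 10-minute DF block holds 10 × 60 × 30 − 9 × 2 = 17982 frames. 1850598 ÷ 17982 → 102 full blocks, remainder 16434.
Within the partial block the first minute is 1800 frames and each further minute 1798, so 9 further minute boundaries passed. Total skipped labels = 18 × 102 + 2 × 9 = 1854.
Non-drop label index = 1850598 + 1854 = 1852452; at 30 labels/s that is 17:09:08:12, i.e. DF 17:09:08;12.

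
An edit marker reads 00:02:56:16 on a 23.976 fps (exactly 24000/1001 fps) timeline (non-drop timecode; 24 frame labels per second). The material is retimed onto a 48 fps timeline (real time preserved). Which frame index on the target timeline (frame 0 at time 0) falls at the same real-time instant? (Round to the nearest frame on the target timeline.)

Source frame index: (0×3600 + 2×60 + 56) × 24 + 16 = 4240.
Real time: 4240 / (24000/1001) = 53053/300 s.
Target frame: (53053/300) × (48) = 212212/25 ≈ 8488.480 → 8488.

frame 8488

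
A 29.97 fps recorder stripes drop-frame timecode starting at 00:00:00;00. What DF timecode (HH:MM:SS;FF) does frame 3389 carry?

Each 10-minute DF block holds 10 × 60 × 30 − 9 × 2 = 17982 frames. 3389 ÷ 17982 → 0 full blocks, remainder 3389.
Within the partial block the first minute is 1800 frames and each further minute 1798, so 1 further minute boundary passed. Total skipped labels = 18 × 0 + 2 × 1 = 2.
Non-drop label index = 3389 + 2 = 3391; at 30 labels/s that is 00:01:53:01, i.e. DF 00:01:53;01.

00:01:53;01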